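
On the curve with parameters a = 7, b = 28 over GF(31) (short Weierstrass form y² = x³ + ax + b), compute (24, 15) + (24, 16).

O

The two points share x = 24 and their y-coordinates satisfy 15 + 16 ≡ 0 (mod 31), so they are inverses. Their sum is O.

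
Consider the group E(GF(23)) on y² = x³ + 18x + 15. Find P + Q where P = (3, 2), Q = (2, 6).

(11, 7)

(3, 2) + (2, 6). λ = (6 - 2)/(2 - 3) ≡ 4/22 mod 23. 22⁻¹ ≡ 22 (mod 23), so λ ≡ 19.
  x = λ² - 3 - 2 = 361 - 5 ≡ 11; y = λ·(3 - 11) - 2 ≡ 7. → (11, 7)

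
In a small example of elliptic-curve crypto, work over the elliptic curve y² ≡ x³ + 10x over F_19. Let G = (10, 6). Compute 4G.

Double-and-add on 4 = (100)₂. Start with G = (10, 6) for the leading 1-bit.
double: tangent at (10, 6): λ = (3·10² + 10)/(2·6) ≡ 6/12. 12⁻¹ ≡ 8 (mod 19), so λ ≡ 6·8 ≡ 10.
  x = λ² - 10 - 10 = 100 - 20 ≡ 4; y = λ·(10 - 4) - 6 ≡ 16. → (4, 16)
double: tangent at (4, 16): λ = (3·4² + 10)/(2·16) ≡ 1/13. 13⁻¹ ≡ 3 (mod 19) since 13·3 = 39 ≡ 1, so λ ≡ 1·3 ≡ 3.
  x = λ² - 4 - 4 = 9 - 8 ≡ 1; y = λ·(4 - 1) - 16 ≡ 12. → (1, 12)

(1, 12)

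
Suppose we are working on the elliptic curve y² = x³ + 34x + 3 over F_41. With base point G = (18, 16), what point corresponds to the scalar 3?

(19, 28)

Repeated addition: build up to 3G.
2G: tangent at (18, 16): λ = (3·18² + 34)/(2·16) ≡ 22/32. 32⁻¹ ≡ 9 (mod 41), so λ ≡ 22·9 ≡ 34.
  x = λ² - 18 - 18 = 1156 - 36 ≡ 13; y = λ·(18 - 13) - 16 ≡ 31. → (13, 31)
3G: (13, 31) + (18, 16). λ = (16 - 31)/(18 - 13) ≡ 26/5 mod 41. 5⁻¹ ≡ 33 (mod 41), so λ ≡ 38.
  x = λ² - 13 - 18 = 1444 - 31 ≡ 19; y = λ·(13 - 19) - 31 ≡ 28. → (19, 28)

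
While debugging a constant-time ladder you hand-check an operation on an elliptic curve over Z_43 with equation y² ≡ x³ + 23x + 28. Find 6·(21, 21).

(27, 37)

Write Q = (21, 21).
Repeated addition: build up to 6Q.
2Q: tangent at (21, 21): λ = (3·21² + 23)/(2·21) ≡ 13/42. 42⁻¹ ≡ 42 (mod 43), so λ ≡ 13·42 ≡ 30.
  x = λ² - 21 - 21 = 900 - 42 ≡ 41; y = λ·(21 - 41) - 21 ≡ 24. → (41, 24)
3Q: (41, 24) + (21, 21). λ = (21 - 24)/(21 - 41) ≡ 40/23 mod 43. 23⁻¹ ≡ 15 (mod 43) since 23·15 = 345 ≡ 1, so λ ≡ 41.
  x = λ² - 41 - 21 = 1681 - 62 ≡ 28; y = λ·(41 - 28) - 24 ≡ 36. → (28, 36)
4Q: (28, 36) + (21, 21). λ = (21 - 36)/(21 - 28) ≡ 28/36 mod 43. 36⁻¹ ≡ 6 (mod 43), so λ ≡ 39.
  x = λ² - 28 - 21 = 1521 - 49 ≡ 10; y = λ·(28 - 10) - 36 ≡ 21. → (10, 21)
5Q: (10, 21) + (21, 21). λ = (21 - 21)/(21 - 10) ≡ 0/11 mod 43. 11⁻¹ ≡ 4 (mod 43), so λ ≡ 0.
  x = λ² - 10 - 21 = 0 - 31 ≡ 12; y = λ·(10 - 12) - 21 ≡ 22. → (12, 22)
6Q: (12, 22) + (21, 21). λ = (21 - 22)/(21 - 12) ≡ 42/9 mod 43. 9⁻¹ ≡ 24 (mod 43), so λ ≡ 19.
  x = λ² - 12 - 21 = 361 - 33 ≡ 27; y = λ·(12 - 27) - 22 ≡ 37. → (27, 37)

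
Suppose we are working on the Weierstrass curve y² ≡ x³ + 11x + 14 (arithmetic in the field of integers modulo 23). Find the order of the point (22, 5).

2P: tangent at (22, 5): λ = (3·22² + 11)/(2·5) ≡ 14/10. 10⁻¹ ≡ 7 (mod 23) since 10·7 = 70 ≡ 1, so λ ≡ 14·7 ≡ 6.
  x = λ² - 22 - 22 = 36 - 44 ≡ 15; y = λ·(22 - 15) - 5 ≡ 14. → (15, 14)
3P: (15, 14) + (22, 5). λ = (5 - 14)/(22 - 15) ≡ 14/7 mod 23. 7⁻¹ ≡ 10 (mod 23) since 7·10 = 70 ≡ 1, so λ ≡ 2.
  x = λ² - 15 - 22 = 4 - 37 ≡ 13; y = λ·(15 - 13) - 14 ≡ 13. → (13, 13)
4P: (13, 13) + (22, 5). λ = (5 - 13)/(22 - 13) ≡ 15/9 mod 23. 9⁻¹ ≡ 18 (mod 23) since 9·18 = 162 ≡ 1, so λ ≡ 17.
  x = λ² - 13 - 22 = 289 - 35 ≡ 1; y = λ·(13 - 1) - 13 ≡ 7. → (1, 7)
5P: (1, 7) + (22, 5). λ = (5 - 7)/(22 - 1) ≡ 21/21 mod 23. 21⁻¹ ≡ 11 (mod 23), so λ ≡ 1.
  x = λ² - 1 - 22 = 1 - 23 ≡ 1; y = λ·(1 - 1) - 7 ≡ 16. → (1, 16)
6P: (1, 16) + (22, 5). λ = (5 - 16)/(22 - 1) ≡ 12/21 mod 23. 21⁻¹ ≡ 11 (mod 23), so λ ≡ 17.
  x = λ² - 1 - 22 = 289 - 23 ≡ 13; y = λ·(1 - 13) - 16 ≡ 10. → (13, 10)
7P: (13, 10) + (22, 5). λ = (5 - 10)/(22 - 13) ≡ 18/9 mod 23. 9⁻¹ ≡ 18 (mod 23) since 9·18 = 162 ≡ 1, so λ ≡ 2.
  x = λ² - 13 - 22 = 4 - 35 ≡ 15; y = λ·(13 - 15) - 10 ≡ 9. → (15, 9)
8P: (15, 9) + (22, 5). λ = (5 - 9)/(22 - 15) ≡ 19/7 mod 23. 7⁻¹ ≡ 10 (mod 23), so λ ≡ 6.
  x = λ² - 15 - 22 = 36 - 37 ≡ 22; y = λ·(15 - 22) - 9 ≡ 18. → (22, 18)
9P: (22, 18) + (22, 5): same x and y₁ ≡ -y₂, so the sum is ∞.
9P = ∞, so the order is 9.

9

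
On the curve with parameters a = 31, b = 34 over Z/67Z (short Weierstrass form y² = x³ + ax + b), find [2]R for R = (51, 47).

tangent at (51, 47): λ = (3·51² + 31)/(2·47) ≡ 62/27. 27⁻¹ ≡ 5 (mod 67), so λ ≡ 62·5 ≡ 42.
  x = λ² - 51 - 51 = 1764 - 102 ≡ 54; y = λ·(51 - 54) - 47 ≡ 28. → (54, 28)

(54, 28)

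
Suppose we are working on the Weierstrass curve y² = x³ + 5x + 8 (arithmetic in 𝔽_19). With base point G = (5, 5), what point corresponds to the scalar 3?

(2, 8)

Repeated addition: build up to 3G.
2G: tangent at (5, 5): λ = (3·5² + 5)/(2·5) ≡ 4/10. 10⁻¹ ≡ 2 (mod 19) since 10·2 = 20 ≡ 1, so λ ≡ 4·2 ≡ 8.
  x = λ² - 5 - 5 = 64 - 10 ≡ 16; y = λ·(5 - 16) - 5 ≡ 2. → (16, 2)
3G: (16, 2) + (5, 5). λ = (5 - 2)/(5 - 16) ≡ 3/8 mod 19. 8⁻¹ ≡ 12 (mod 19) since 8·12 = 96 ≡ 1, so λ ≡ 17.
  x = λ² - 16 - 5 = 289 - 21 ≡ 2; y = λ·(16 - 2) - 2 ≡ 8. → (2, 8)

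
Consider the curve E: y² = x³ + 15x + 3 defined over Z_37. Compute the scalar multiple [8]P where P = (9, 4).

Repeated addition: build up to 8P.
2P: tangent at (9, 4): λ = (3·9² + 15)/(2·4) ≡ 36/8. 8⁻¹ ≡ 14 (mod 37), so λ ≡ 36·14 ≡ 23.
  x = λ² - 9 - 9 = 529 - 18 ≡ 30; y = λ·(9 - 30) - 4 ≡ 31. → (30, 31)
3P: (30, 31) + (9, 4). λ = (4 - 31)/(9 - 30) ≡ 10/16 mod 37. 16⁻¹ ≡ 7 (mod 37), so λ ≡ 33.
  x = λ² - 30 - 9 = 1089 - 39 ≡ 14; y = λ·(30 - 14) - 31 ≡ 16. → (14, 16)
4P: (14, 16) + (9, 4). λ = (4 - 16)/(9 - 14) ≡ 25/32 mod 37. 32⁻¹ ≡ 22 (mod 37) since 32·22 = 704 ≡ 1, so λ ≡ 32.
  x = λ² - 14 - 9 = 1024 - 23 ≡ 2; y = λ·(14 - 2) - 16 ≡ 35. → (2, 35)
5P: (2, 35) + (9, 4). λ = (4 - 35)/(9 - 2) ≡ 6/7 mod 37. 7⁻¹ ≡ 16 (mod 37), so λ ≡ 22.
  x = λ² - 2 - 9 = 484 - 11 ≡ 29; y = λ·(2 - 29) - 35 ≡ 0. → (29, 0)
6P: (29, 0) + (9, 4). λ = (4 - 0)/(9 - 29) ≡ 4/17 mod 37. 17⁻¹ ≡ 24 (mod 37), so λ ≡ 22.
  x = λ² - 29 - 9 = 484 - 38 ≡ 2; y = λ·(29 - 2) - 0 ≡ 2. → (2, 2)
7P: (2, 2) + (9, 4). λ = (4 - 2)/(9 - 2) ≡ 2/7 mod 37. 7⁻¹ ≡ 16 (mod 37), so λ ≡ 32.
  x = λ² - 2 - 9 = 1024 - 11 ≡ 14; y = λ·(2 - 14) - 2 ≡ 21. → (14, 21)
8P: (14, 21) + (9, 4). λ = (4 - 21)/(9 - 14) ≡ 20/32 mod 37. 32⁻¹ ≡ 22 (mod 37), so λ ≡ 33.
  x = λ² - 14 - 9 = 1089 - 23 ≡ 30; y = λ·(14 - 30) - 21 ≡ 6. → (30, 6)

(30, 6)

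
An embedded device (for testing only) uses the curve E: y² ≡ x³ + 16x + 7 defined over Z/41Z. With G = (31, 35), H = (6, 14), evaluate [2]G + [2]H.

First 2G:
Repeated addition: build up to 2G.
2G: tangent at (31, 35): λ = (3·31² + 16)/(2·35) ≡ 29/29. 29⁻¹ ≡ 17 (mod 41) since 29·17 = 493 ≡ 1, so λ ≡ 29·17 ≡ 1.
  x = λ² - 31 - 31 = 1 - 62 ≡ 21; y = λ·(31 - 21) - 35 ≡ 16. → (21, 16)
2G = (21, 16).
Next 2H:
Repeated addition: build up to 2H.
2H: tangent at (6, 14): λ = (3·6² + 16)/(2·14) ≡ 1/28. 28⁻¹ ≡ 22 (mod 41) since 28·22 = 616 ≡ 1, so λ ≡ 1·22 ≡ 22.
  x = λ² - 6 - 6 = 484 - 12 ≡ 21; y = λ·(6 - 21) - 14 ≡ 25. → (21, 25)
2H = (21, 25).
Finally 2G + 2H:
(21, 16) + (21, 25): same x and y₁ ≡ -y₂, so the sum is ∞.

O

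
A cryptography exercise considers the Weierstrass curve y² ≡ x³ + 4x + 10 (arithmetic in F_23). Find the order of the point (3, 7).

9

2P: tangent at (3, 7): λ = (3·3² + 4)/(2·7) ≡ 8/14. 14⁻¹ ≡ 5 (mod 23) since 14·5 = 70 ≡ 1, so λ ≡ 8·5 ≡ 17.
  x = λ² - 3 - 3 = 289 - 6 ≡ 7; y = λ·(3 - 7) - 7 ≡ 17. → (7, 17)
3P: (7, 17) + (3, 7). λ = (7 - 17)/(3 - 7) ≡ 13/19 mod 23. 19⁻¹ ≡ 17 (mod 23) since 19·17 = 323 ≡ 1, so λ ≡ 14.
  x = λ² - 7 - 3 = 196 - 10 ≡ 2; y = λ·(7 - 2) - 17 ≡ 7. → (2, 7)
4P: (2, 7) + (3, 7). λ = (7 - 7)/(3 - 2) ≡ 0/1 mod 23. 1⁻¹ ≡ 1 (mod 23), so λ ≡ 0.
  x = λ² - 2 - 3 = 0 - 5 ≡ 18; y = λ·(2 - 18) - 7 ≡ 16. → (18, 16)
5P: (18, 16) + (3, 7). λ = (7 - 16)/(3 - 18) ≡ 14/8 mod 23. 8⁻¹ ≡ 3 (mod 23) since 8·3 = 24 ≡ 1, so λ ≡ 19.
  x = λ² - 18 - 3 = 361 - 21 ≡ 18; y = λ·(18 - 18) - 16 ≡ 7. → (18, 7)
6P: (18, 7) + (3, 7). λ = (7 - 7)/(3 - 18) ≡ 0/8 mod 23. 8⁻¹ ≡ 3 (mod 23), so λ ≡ 0.
  x = λ² - 18 - 3 = 0 - 21 ≡ 2; y = λ·(18 - 2) - 7 ≡ 16. → (2, 16)
7P: (2, 16) + (3, 7). λ = (7 - 16)/(3 - 2) ≡ 14/1 mod 23. 1⁻¹ ≡ 1 (mod 23), so λ ≡ 14.
  x = λ² - 2 - 3 = 196 - 5 ≡ 7; y = λ·(2 - 7) - 16 ≡ 6. → (7, 6)
8P: (7, 6) + (3, 7). λ = (7 - 6)/(3 - 7) ≡ 1/19 mod 23. 19⁻¹ ≡ 17 (mod 23) since 19·17 = 323 ≡ 1, so λ ≡ 17.
  x = λ² - 7 - 3 = 289 - 10 ≡ 3; y = λ·(7 - 3) - 6 ≡ 16. → (3, 16)
9P: (3, 16) + (3, 7): same x and y₁ ≡ -y₂, so the sum is the point at infinity.
9P = the point at infinity, so the order is 9.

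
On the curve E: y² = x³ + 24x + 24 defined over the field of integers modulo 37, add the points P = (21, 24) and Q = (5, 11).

(21, 24) + (5, 11). λ = (11 - 24)/(5 - 21) ≡ 24/21 mod 37. 21⁻¹ ≡ 30 (mod 37) since 21·30 = 630 ≡ 1, so λ ≡ 17.
  x = λ² - 21 - 5 = 289 - 26 ≡ 4; y = λ·(21 - 4) - 24 ≡ 6. → (4, 6)

(4, 6)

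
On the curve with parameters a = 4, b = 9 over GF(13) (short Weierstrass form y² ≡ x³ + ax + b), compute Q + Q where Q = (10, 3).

tangent at (10, 3): λ = (3·10² + 4)/(2·3) ≡ 5/6. 6⁻¹ ≡ 11 (mod 13) since 6·11 = 66 ≡ 1, so λ ≡ 5·11 ≡ 3.
  x = λ² - 10 - 10 = 9 - 20 ≡ 2; y = λ·(10 - 2) - 3 ≡ 8. → (2, 8)

(2, 8)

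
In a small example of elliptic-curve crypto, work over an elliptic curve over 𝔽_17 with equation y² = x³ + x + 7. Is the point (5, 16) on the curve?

y² = 16² ≡ 1; x³ + 1x + 7 = 137 ≡ 1 (mod 17). 1 = 1.

yes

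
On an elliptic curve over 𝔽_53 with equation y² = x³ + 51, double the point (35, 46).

(29, 22)

tangent at (35, 46): λ = (3·35² + 0)/(2·46) ≡ 18/39. 39⁻¹ ≡ 34 (mod 53), so λ ≡ 18·34 ≡ 29.
  x = λ² - 35 - 35 = 841 - 70 ≡ 29; y = λ·(35 - 29) - 46 ≡ 22. → (29, 22)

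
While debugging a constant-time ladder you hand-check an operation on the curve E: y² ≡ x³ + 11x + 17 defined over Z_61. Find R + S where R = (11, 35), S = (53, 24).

(11, 35) + (53, 24). λ = (24 - 35)/(53 - 11) ≡ 50/42 mod 61. 42⁻¹ ≡ 16 (mod 61), so λ ≡ 7.
  x = λ² - 11 - 53 = 49 - 64 ≡ 46; y = λ·(11 - 46) - 35 ≡ 25. → (46, 25)

(46, 25)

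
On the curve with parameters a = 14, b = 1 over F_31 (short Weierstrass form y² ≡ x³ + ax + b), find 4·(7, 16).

Write P = (7, 16).
Repeated addition: build up to 4P.
2P: tangent at (7, 16): λ = (3·7² + 14)/(2·16) ≡ 6/1. 1⁻¹ ≡ 1 (mod 31), so λ ≡ 6·1 ≡ 6.
  x = λ² - 7 - 7 = 36 - 14 ≡ 22; y = λ·(7 - 22) - 16 ≡ 18. → (22, 18)
3P: (22, 18) + (7, 16). λ = (16 - 18)/(7 - 22) ≡ 29/16 mod 31. 16⁻¹ ≡ 2 (mod 31), so λ ≡ 27.
  x = λ² - 22 - 7 = 729 - 29 ≡ 18; y = λ·(22 - 18) - 18 ≡ 28. → (18, 28)
4P: (18, 28) + (7, 16). λ = (16 - 28)/(7 - 18) ≡ 19/20 mod 31. 20⁻¹ ≡ 14 (mod 31), so λ ≡ 18.
  x = λ² - 18 - 7 = 324 - 25 ≡ 20; y = λ·(18 - 20) - 28 ≡ 29. → (20, 29)

(20, 29)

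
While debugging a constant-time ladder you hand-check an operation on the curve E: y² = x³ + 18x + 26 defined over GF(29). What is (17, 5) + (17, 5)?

(19, 21)

tangent at (17, 5): λ = (3·17² + 18)/(2·5) ≡ 15/10. 10⁻¹ ≡ 3 (mod 29), so λ ≡ 15·3 ≡ 16.
  x = λ² - 17 - 17 = 256 - 34 ≡ 19; y = λ·(17 - 19) - 5 ≡ 21. → (19, 21)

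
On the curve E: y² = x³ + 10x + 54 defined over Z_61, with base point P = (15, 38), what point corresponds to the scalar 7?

(43, 52)

Double-and-add on 7 = (111)₂. Start with P = (15, 38) for the leading 1-bit.
double: tangent at (15, 38): λ = (3·15² + 10)/(2·38) ≡ 14/15. 15⁻¹ ≡ 57 (mod 61), so λ ≡ 14·57 ≡ 5.
  x = λ² - 15 - 15 = 25 - 30 ≡ 56; y = λ·(15 - 56) - 38 ≡ 1. → (56, 1)
add P: (56, 1) + (15, 38). λ = (38 - 1)/(15 - 56) ≡ 37/20 mod 61. 20⁻¹ ≡ 58 (mod 61), so λ ≡ 11.
  x = λ² - 56 - 15 = 121 - 71 ≡ 50; y = λ·(56 - 50) - 1 ≡ 4. → (50, 4)
double: tangent at (50, 4): λ = (3·50² + 10)/(2·4) ≡ 7/8. 8⁻¹ ≡ 23 (mod 61) since 8·23 = 184 ≡ 1, so λ ≡ 7·23 ≡ 39.
  x = λ² - 50 - 50 = 1521 - 100 ≡ 18; y = λ·(50 - 18) - 4 ≡ 24. → (18, 24)
add P: (18, 24) + (15, 38). λ = (38 - 24)/(15 - 18) ≡ 14/58 mod 61. 58⁻¹ ≡ 20 (mod 61) since 58·20 = 1160 ≡ 1, so λ ≡ 36.
  x = λ² - 18 - 15 = 1296 - 33 ≡ 43; y = λ·(18 - 43) - 24 ≡ 52. → (43, 52)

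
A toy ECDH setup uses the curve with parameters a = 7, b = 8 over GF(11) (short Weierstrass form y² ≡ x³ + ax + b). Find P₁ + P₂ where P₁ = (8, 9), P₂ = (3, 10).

(8, 9) + (3, 10). λ = (10 - 9)/(3 - 8) ≡ 1/6 mod 11. 6⁻¹ ≡ 2 (mod 11), so λ ≡ 2.
  x = λ² - 8 - 3 = 4 - 11 ≡ 4; y = λ·(8 - 4) - 9 ≡ 10. → (4, 10)

(4, 10)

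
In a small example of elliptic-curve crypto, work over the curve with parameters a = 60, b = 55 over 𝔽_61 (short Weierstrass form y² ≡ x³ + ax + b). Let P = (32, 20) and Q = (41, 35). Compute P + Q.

(32, 20) + (41, 35). λ = (35 - 20)/(41 - 32) ≡ 15/9 mod 61. 9⁻¹ ≡ 34 (mod 61), so λ ≡ 22.
  x = λ² - 32 - 41 = 484 - 73 ≡ 45; y = λ·(32 - 45) - 20 ≡ 60. → (45, 60)

(45, 60)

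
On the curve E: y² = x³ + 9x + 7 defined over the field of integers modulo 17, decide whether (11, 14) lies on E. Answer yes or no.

yes

y² = 14² ≡ 9; x³ + 9x + 7 = 1437 ≡ 9 (mod 17). 9 = 9.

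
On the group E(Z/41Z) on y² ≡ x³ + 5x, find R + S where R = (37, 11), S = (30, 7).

(17, 18)

(37, 11) + (30, 7). λ = (7 - 11)/(30 - 37) ≡ 37/34 mod 41. 34⁻¹ ≡ 35 (mod 41) since 34·35 = 1190 ≡ 1, so λ ≡ 24.
  x = λ² - 37 - 30 = 576 - 67 ≡ 17; y = λ·(37 - 17) - 11 ≡ 18. → (17, 18)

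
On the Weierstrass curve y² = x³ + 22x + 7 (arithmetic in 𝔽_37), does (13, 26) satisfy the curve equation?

y² = 26² ≡ 10; x³ + 22x + 7 = 2490 ≡ 11 (mod 37). 10 ≠ 11.

no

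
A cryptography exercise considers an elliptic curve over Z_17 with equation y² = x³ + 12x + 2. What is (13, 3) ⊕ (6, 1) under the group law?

(13, 14)

(13, 3) + (6, 1). λ = (1 - 3)/(6 - 13) ≡ 15/10 mod 17. 10⁻¹ ≡ 12 (mod 17) since 10·12 = 120 ≡ 1, so λ ≡ 10.
  x = λ² - 13 - 6 = 100 - 19 ≡ 13; y = λ·(13 - 13) - 3 ≡ 14. → (13, 14)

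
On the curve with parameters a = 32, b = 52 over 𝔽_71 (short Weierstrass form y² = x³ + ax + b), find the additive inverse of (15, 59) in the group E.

(15, 12)

-(15, 59) = (15, -59 mod 71) = (15, 12).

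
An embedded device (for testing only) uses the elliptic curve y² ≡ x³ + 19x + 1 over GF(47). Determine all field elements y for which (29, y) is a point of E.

none

x³ + 19x + 1 = 24941 ≡ 31 (mod 47).
31 is a non-residue mod 47; no y exists.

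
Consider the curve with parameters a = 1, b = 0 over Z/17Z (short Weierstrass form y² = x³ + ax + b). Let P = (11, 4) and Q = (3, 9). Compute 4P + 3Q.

First 4P:
Repeated addition: build up to 4P.
2P: tangent at (11, 4): λ = (3·11² + 1)/(2·4) ≡ 7/8. 8⁻¹ ≡ 15 (mod 17), so λ ≡ 7·15 ≡ 3.
  x = λ² - 11 - 11 = 9 - 22 ≡ 4; y = λ·(11 - 4) - 4 ≡ 0. → (4, 0)
3P: (4, 0) + (11, 4). λ = (4 - 0)/(11 - 4) ≡ 4/7 mod 17. 7⁻¹ ≡ 5 (mod 17), so λ ≡ 3.
  x = λ² - 4 - 11 = 9 - 15 ≡ 11; y = λ·(4 - 11) - 0 ≡ 13. → (11, 13)
4P: (11, 13) + (11, 4): same x and y₁ ≡ -y₂, so the sum is O.
4P = O.
Next 3Q:
Repeated addition: build up to 3Q.
2Q: tangent at (3, 9): λ = (3·3² + 1)/(2·9) ≡ 11/1. 1⁻¹ ≡ 1 (mod 17), so λ ≡ 11·1 ≡ 11.
  x = λ² - 3 - 3 = 121 - 6 ≡ 13; y = λ·(3 - 13) - 9 ≡ 0. → (13, 0)
3Q: (13, 0) + (3, 9). λ = (9 - 0)/(3 - 13) ≡ 9/7 mod 17. 7⁻¹ ≡ 5 (mod 17) since 7·5 = 35 ≡ 1, so λ ≡ 11.
  x = λ² - 13 - 3 = 121 - 16 ≡ 3; y = λ·(13 - 3) - 0 ≡ 8. → (3, 8)
3Q = (3, 8).
Finally 4P + 3Q:
O + (3, 8) = (3, 8) (identity).

(3, 8)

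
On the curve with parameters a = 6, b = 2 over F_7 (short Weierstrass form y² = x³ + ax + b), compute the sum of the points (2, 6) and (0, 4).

(6, 4)

(2, 6) + (0, 4). λ = (4 - 6)/(0 - 2) ≡ 5/5 mod 7. 5⁻¹ ≡ 3 (mod 7) since 5·3 = 15 ≡ 1, so λ ≡ 1.
  x = λ² - 2 - 0 = 1 - 2 ≡ 6; y = λ·(2 - 6) - 6 ≡ 4. → (6, 4)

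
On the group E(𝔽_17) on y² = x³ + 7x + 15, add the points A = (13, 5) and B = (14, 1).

(13, 5) + (14, 1). λ = (1 - 5)/(14 - 13) ≡ 13/1 mod 17. 1⁻¹ ≡ 1 (mod 17), so λ ≡ 13.
  x = λ² - 13 - 14 = 169 - 27 ≡ 6; y = λ·(13 - 6) - 5 ≡ 1. → (6, 1)

(6, 1)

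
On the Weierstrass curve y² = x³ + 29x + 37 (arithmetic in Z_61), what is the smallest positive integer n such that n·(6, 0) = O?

2P: (6, 0) + (6, 0): same x and y₁ ≡ -y₂, so the sum is O.
2P = O, so the order is 2.

2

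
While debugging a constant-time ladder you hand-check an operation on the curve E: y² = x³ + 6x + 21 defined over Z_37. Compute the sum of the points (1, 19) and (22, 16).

(11, 30)

(1, 19) + (22, 16). λ = (16 - 19)/(22 - 1) ≡ 34/21 mod 37. 21⁻¹ ≡ 30 (mod 37), so λ ≡ 21.
  x = λ² - 1 - 22 = 441 - 23 ≡ 11; y = λ·(1 - 11) - 19 ≡ 30. → (11, 30)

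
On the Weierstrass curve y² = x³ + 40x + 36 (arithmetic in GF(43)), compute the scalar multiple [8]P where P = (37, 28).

(10, 19)

Repeated addition: build up to 8P.
2P: tangent at (37, 28): λ = (3·37² + 40)/(2·28) ≡ 19/13. 13⁻¹ ≡ 10 (mod 43), so λ ≡ 19·10 ≡ 18.
  x = λ² - 37 - 37 = 324 - 74 ≡ 35; y = λ·(37 - 35) - 28 ≡ 8. → (35, 8)
3P: (35, 8) + (37, 28). λ = (28 - 8)/(37 - 35) ≡ 20/2 mod 43. 2⁻¹ ≡ 22 (mod 43), so λ ≡ 10.
  x = λ² - 35 - 37 = 100 - 72 ≡ 28; y = λ·(35 - 28) - 8 ≡ 19. → (28, 19)
4P: (28, 19) + (37, 28). λ = (28 - 19)/(37 - 28) ≡ 9/9 mod 43. 9⁻¹ ≡ 24 (mod 43) since 9·24 = 216 ≡ 1, so λ ≡ 1.
  x = λ² - 28 - 37 = 1 - 65 ≡ 22; y = λ·(28 - 22) - 19 ≡ 30. → (22, 30)
5P: (22, 30) + (37, 28). λ = (28 - 30)/(37 - 22) ≡ 41/15 mod 43. 15⁻¹ ≡ 23 (mod 43), so λ ≡ 40.
  x = λ² - 22 - 37 = 1600 - 59 ≡ 36; y = λ·(22 - 36) - 30 ≡ 12. → (36, 12)
6P: (36, 12) + (37, 28). λ = (28 - 12)/(37 - 36) ≡ 16/1 mod 43. 1⁻¹ ≡ 1 (mod 43), so λ ≡ 16.
  x = λ² - 36 - 37 = 256 - 73 ≡ 11; y = λ·(36 - 11) - 12 ≡ 1. → (11, 1)
7P: (11, 1) + (37, 28). λ = (28 - 1)/(37 - 11) ≡ 27/26 mod 43. 26⁻¹ ≡ 5 (mod 43) since 26·5 = 130 ≡ 1, so λ ≡ 6.
  x = λ² - 11 - 37 = 36 - 48 ≡ 31; y = λ·(11 - 31) - 1 ≡ 8. → (31, 8)
8P: (31, 8) + (37, 28). λ = (28 - 8)/(37 - 31) ≡ 20/6 mod 43. 6⁻¹ ≡ 36 (mod 43), so λ ≡ 32.
  x = λ² - 31 - 37 = 1024 - 68 ≡ 10; y = λ·(31 - 10) - 8 ≡ 19. → (10, 19)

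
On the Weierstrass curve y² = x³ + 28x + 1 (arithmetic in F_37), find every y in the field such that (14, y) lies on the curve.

x³ + 28x + 1 = 3137 ≡ 29 (mod 37).
29 is a non-residue mod 37; no y exists.

none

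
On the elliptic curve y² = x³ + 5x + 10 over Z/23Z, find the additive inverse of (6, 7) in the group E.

-(6, 7) = (6, -7 mod 23) = (6, 16).

(6, 16)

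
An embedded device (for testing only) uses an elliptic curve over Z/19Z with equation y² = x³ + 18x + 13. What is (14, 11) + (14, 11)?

(2, 0)

tangent at (14, 11): λ = (3·14² + 18)/(2·11) ≡ 17/3. 3⁻¹ ≡ 13 (mod 19) since 3·13 = 39 ≡ 1, so λ ≡ 17·13 ≡ 12.
  x = λ² - 14 - 14 = 144 - 28 ≡ 2; y = λ·(14 - 2) - 11 ≡ 0. → (2, 0)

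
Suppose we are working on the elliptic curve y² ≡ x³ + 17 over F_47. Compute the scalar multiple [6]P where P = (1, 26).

Double-and-add on 6 = (110)₂. Start with P = (1, 26) for the leading 1-bit.
double: tangent at (1, 26): λ = (3·1² + 0)/(2·26) ≡ 3/5. 5⁻¹ ≡ 19 (mod 47) since 5·19 = 95 ≡ 1, so λ ≡ 3·19 ≡ 10.
  x = λ² - 1 - 1 = 100 - 2 ≡ 4; y = λ·(1 - 4) - 26 ≡ 38. → (4, 38)
add P: (4, 38) + (1, 26). λ = (26 - 38)/(1 - 4) ≡ 35/44 mod 47. 44⁻¹ ≡ 31 (mod 47) since 44·31 = 1364 ≡ 1, so λ ≡ 4.
  x = λ² - 4 - 1 = 16 - 5 ≡ 11; y = λ·(4 - 11) - 38 ≡ 28. → (11, 28)
double: tangent at (11, 28): λ = (3·11² + 0)/(2·28) ≡ 34/9. 9⁻¹ ≡ 21 (mod 47), so λ ≡ 34·21 ≡ 9.
  x = λ² - 11 - 11 = 81 - 22 ≡ 12; y = λ·(11 - 12) - 28 ≡ 10. → (12, 10)

(12, 10)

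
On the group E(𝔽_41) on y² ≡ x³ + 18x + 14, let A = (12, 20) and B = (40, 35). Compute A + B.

(12, 20) + (40, 35). λ = (35 - 20)/(40 - 12) ≡ 15/28 mod 41. 28⁻¹ ≡ 22 (mod 41), so λ ≡ 2.
  x = λ² - 12 - 40 = 4 - 52 ≡ 34; y = λ·(12 - 34) - 20 ≡ 18. → (34, 18)

(34, 18)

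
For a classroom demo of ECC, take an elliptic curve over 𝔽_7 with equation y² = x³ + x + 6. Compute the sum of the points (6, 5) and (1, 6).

(6, 5) + (1, 6). λ = (6 - 5)/(1 - 6) ≡ 1/2 mod 7. 2⁻¹ ≡ 4 (mod 7), so λ ≡ 4.
  x = λ² - 6 - 1 = 16 - 7 ≡ 2; y = λ·(6 - 2) - 5 ≡ 4. → (2, 4)

(2, 4)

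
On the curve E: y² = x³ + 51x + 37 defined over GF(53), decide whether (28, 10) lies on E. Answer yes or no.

y² = 10² ≡ 47; x³ + 51x + 37 = 23417 ≡ 44 (mod 53). 47 ≠ 44.

no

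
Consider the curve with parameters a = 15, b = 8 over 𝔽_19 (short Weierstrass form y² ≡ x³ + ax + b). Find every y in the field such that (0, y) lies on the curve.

x³ + 15x + 8 = 8 ≡ 8 (mod 19).
8 is a non-residue mod 19; no y exists.

none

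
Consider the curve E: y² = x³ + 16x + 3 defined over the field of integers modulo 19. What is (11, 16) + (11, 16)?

tangent at (11, 16): λ = (3·11² + 16)/(2·16) ≡ 18/13. 13⁻¹ ≡ 3 (mod 19), so λ ≡ 18·3 ≡ 16.
  x = λ² - 11 - 11 = 256 - 22 ≡ 6; y = λ·(11 - 6) - 16 ≡ 7. → (6, 7)

(6, 7)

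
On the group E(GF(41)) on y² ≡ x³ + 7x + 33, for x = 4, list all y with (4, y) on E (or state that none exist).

17, 24

x³ + 7x + 33 = 125 ≡ 2 (mod 41).
Square roots of 2 mod 41: 17 and 24 (since 17² = 289 ≡ 2).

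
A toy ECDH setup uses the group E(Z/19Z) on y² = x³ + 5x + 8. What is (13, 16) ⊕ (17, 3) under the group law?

(15, 0)

(13, 16) + (17, 3). λ = (3 - 16)/(17 - 13) ≡ 6/4 mod 19. 4⁻¹ ≡ 5 (mod 19) since 4·5 = 20 ≡ 1, so λ ≡ 11.
  x = λ² - 13 - 17 = 121 - 30 ≡ 15; y = λ·(13 - 15) - 16 ≡ 0. → (15, 0)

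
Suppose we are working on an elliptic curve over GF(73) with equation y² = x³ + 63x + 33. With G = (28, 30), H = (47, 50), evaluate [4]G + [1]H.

First 4G:
Repeated addition: build up to 4G.
2G: tangent at (28, 30): λ = (3·28² + 63)/(2·30) ≡ 6/60. 60⁻¹ ≡ 28 (mod 73), so λ ≡ 6·28 ≡ 22.
  x = λ² - 28 - 28 = 484 - 56 ≡ 63; y = λ·(28 - 63) - 30 ≡ 3. → (63, 3)
3G: (63, 3) + (28, 30). λ = (30 - 3)/(28 - 63) ≡ 27/38 mod 73. 38⁻¹ ≡ 25 (mod 73), so λ ≡ 18.
  x = λ² - 63 - 28 = 324 - 91 ≡ 14; y = λ·(63 - 14) - 3 ≡ 3. → (14, 3)
4G: (14, 3) + (28, 30). λ = (30 - 3)/(28 - 14) ≡ 27/14 mod 73. 14⁻¹ ≡ 47 (mod 73) since 14·47 = 658 ≡ 1, so λ ≡ 28.
  x = λ² - 14 - 28 = 784 - 42 ≡ 12; y = λ·(14 - 12) - 3 ≡ 53. → (12, 53)
4G = (12, 53).
Finally 4G + H:
(12, 53) + (47, 50). λ = (50 - 53)/(47 - 12) ≡ 70/35 mod 73. 35⁻¹ ≡ 48 (mod 73) since 35·48 = 1680 ≡ 1, so λ ≡ 2.
  x = λ² - 12 - 47 = 4 - 59 ≡ 18; y = λ·(12 - 18) - 53 ≡ 8. → (18, 8)

(18, 8)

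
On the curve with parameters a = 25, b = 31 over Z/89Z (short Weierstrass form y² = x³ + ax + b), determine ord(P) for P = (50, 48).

6

2P: tangent at (50, 48): λ = (3·50² + 25)/(2·48) ≡ 49/7. 7⁻¹ ≡ 51 (mod 89) since 7·51 = 357 ≡ 1, so λ ≡ 49·51 ≡ 7.
  x = λ² - 50 - 50 = 49 - 100 ≡ 38; y = λ·(50 - 38) - 48 ≡ 36. → (38, 36)
3P: (38, 36) + (50, 48). λ = (48 - 36)/(50 - 38) ≡ 12/12 mod 89. 12⁻¹ ≡ 52 (mod 89), so λ ≡ 1.
  x = λ² - 38 - 50 = 1 - 88 ≡ 2; y = λ·(38 - 2) - 36 ≡ 0. → (2, 0)
4P: (2, 0) + (50, 48). λ = (48 - 0)/(50 - 2) ≡ 48/48 mod 89. 48⁻¹ ≡ 13 (mod 89) since 48·13 = 624 ≡ 1, so λ ≡ 1.
  x = λ² - 2 - 50 = 1 - 52 ≡ 38; y = λ·(2 - 38) - 0 ≡ 53. → (38, 53)
5P: (38, 53) + (50, 48). λ = (48 - 53)/(50 - 38) ≡ 84/12 mod 89. 12⁻¹ ≡ 52 (mod 89) since 12·52 = 624 ≡ 1, so λ ≡ 7.
  x = λ² - 38 - 50 = 49 - 88 ≡ 50; y = λ·(38 - 50) - 53 ≡ 41. → (50, 41)
6P: (50, 41) + (50, 48): same x and y₁ ≡ -y₂, so the sum is the point at infinity.
6P = the point at infinity, so the order is 6.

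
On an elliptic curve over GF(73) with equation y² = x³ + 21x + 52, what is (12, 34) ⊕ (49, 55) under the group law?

(12, 34) + (49, 55). λ = (55 - 34)/(49 - 12) ≡ 21/37 mod 73. 37⁻¹ ≡ 2 (mod 73), so λ ≡ 42.
  x = λ² - 12 - 49 = 1764 - 61 ≡ 24; y = λ·(12 - 24) - 34 ≡ 46. → (24, 46)

(24, 46)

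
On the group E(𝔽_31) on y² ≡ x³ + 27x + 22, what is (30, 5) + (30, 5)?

(11, 21)

tangent at (30, 5): λ = (3·30² + 27)/(2·5) ≡ 30/10. 10⁻¹ ≡ 28 (mod 31) since 10·28 = 280 ≡ 1, so λ ≡ 30·28 ≡ 3.
  x = λ² - 30 - 30 = 9 - 60 ≡ 11; y = λ·(30 - 11) - 5 ≡ 21. → (11, 21)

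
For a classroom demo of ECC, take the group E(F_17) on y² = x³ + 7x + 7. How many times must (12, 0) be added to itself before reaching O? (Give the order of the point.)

2P: (12, 0) + (12, 0): same x and y₁ ≡ -y₂, so the sum is O.
2P = O, so the order is 2.

2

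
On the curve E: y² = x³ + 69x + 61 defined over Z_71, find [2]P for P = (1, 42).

tangent at (1, 42): λ = (3·1² + 69)/(2·42) ≡ 1/13. 13⁻¹ ≡ 11 (mod 71), so λ ≡ 1·11 ≡ 11.
  x = λ² - 1 - 1 = 121 - 2 ≡ 48; y = λ·(1 - 48) - 42 ≡ 9. → (48, 9)

(48, 9)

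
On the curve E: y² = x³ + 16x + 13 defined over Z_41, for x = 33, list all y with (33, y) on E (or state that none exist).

x³ + 16x + 13 = 36478 ≡ 29 (mod 41).
29 is a non-residue mod 41; no y exists.

none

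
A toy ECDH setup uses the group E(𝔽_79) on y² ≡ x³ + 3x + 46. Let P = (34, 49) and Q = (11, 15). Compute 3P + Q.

(1, 34)

First 3P:
Repeated addition: build up to 3P.
2P: tangent at (34, 49): λ = (3·34² + 3)/(2·49) ≡ 74/19. 19⁻¹ ≡ 25 (mod 79) since 19·25 = 475 ≡ 1, so λ ≡ 74·25 ≡ 33.
  x = λ² - 34 - 34 = 1089 - 68 ≡ 73; y = λ·(34 - 73) - 49 ≡ 7. → (73, 7)
3P: (73, 7) + (34, 49). λ = (49 - 7)/(34 - 73) ≡ 42/40 mod 79. 40⁻¹ ≡ 2 (mod 79) since 40·2 = 80 ≡ 1, so λ ≡ 5.
  x = λ² - 73 - 34 = 25 - 107 ≡ 76; y = λ·(73 - 76) - 7 ≡ 57. → (76, 57)
3P = (76, 57).
Finally 3P + Q:
(76, 57) + (11, 15). λ = (15 - 57)/(11 - 76) ≡ 37/14 mod 79. 14⁻¹ ≡ 17 (mod 79), so λ ≡ 76.
  x = λ² - 76 - 11 = 5776 - 87 ≡ 1; y = λ·(76 - 1) - 57 ≡ 34. → (1, 34)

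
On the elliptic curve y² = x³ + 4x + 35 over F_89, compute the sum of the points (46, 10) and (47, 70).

(46, 10) + (47, 70). λ = (70 - 10)/(47 - 46) ≡ 60/1 mod 89. 1⁻¹ ≡ 1 (mod 89), so λ ≡ 60.
  x = λ² - 46 - 47 = 3600 - 93 ≡ 36; y = λ·(46 - 36) - 10 ≡ 56. → (36, 56)

(36, 56)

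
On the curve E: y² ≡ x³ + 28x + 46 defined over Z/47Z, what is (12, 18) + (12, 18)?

tangent at (12, 18): λ = (3·12² + 28)/(2·18) ≡ 37/36. 36⁻¹ ≡ 17 (mod 47) since 36·17 = 612 ≡ 1, so λ ≡ 37·17 ≡ 18.
  x = λ² - 12 - 12 = 324 - 24 ≡ 18; y = λ·(12 - 18) - 18 ≡ 15. → (18, 15)

(18, 15)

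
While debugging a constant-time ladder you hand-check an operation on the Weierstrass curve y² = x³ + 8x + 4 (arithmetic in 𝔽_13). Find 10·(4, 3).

(4, 3)

Write P = (4, 3).
Repeated addition: build up to 10P.
2P: tangent at (4, 3): λ = (3·4² + 8)/(2·3) ≡ 4/6. 6⁻¹ ≡ 11 (mod 13), so λ ≡ 4·11 ≡ 5.
  x = λ² - 4 - 4 = 25 - 8 ≡ 4; y = λ·(4 - 4) - 3 ≡ 10. → (4, 10)
3P: (4, 10) + (4, 3): same x and y₁ ≡ -y₂, so the sum is O.
4P: O + (4, 3) = (4, 3) (identity).
5P: tangent at (4, 3): λ = (3·4² + 8)/(2·3) ≡ 4/6. 6⁻¹ ≡ 11 (mod 13), so λ ≡ 4·11 ≡ 5.
  x = λ² - 4 - 4 = 25 - 8 ≡ 4; y = λ·(4 - 4) - 3 ≡ 10. → (4, 10)
6P: (4, 10) + (4, 3): same x and y₁ ≡ -y₂, so the sum is O.
7P: O + (4, 3) = (4, 3) (identity).
8P: tangent at (4, 3): λ = (3·4² + 8)/(2·3) ≡ 4/6. 6⁻¹ ≡ 11 (mod 13) since 6·11 = 66 ≡ 1, so λ ≡ 4·11 ≡ 5.
  x = λ² - 4 - 4 = 25 - 8 ≡ 4; y = λ·(4 - 4) - 3 ≡ 10. → (4, 10)
9P: (4, 10) + (4, 3): same x and y₁ ≡ -y₂, so the sum is O.
10P: O + (4, 3) = (4, 3) (identity).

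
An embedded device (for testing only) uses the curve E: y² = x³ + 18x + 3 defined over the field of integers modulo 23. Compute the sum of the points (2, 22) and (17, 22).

(2, 22) + (17, 22). λ = (22 - 22)/(17 - 2) ≡ 0/15 mod 23. 15⁻¹ ≡ 20 (mod 23), so λ ≡ 0.
  x = λ² - 2 - 17 = 0 - 19 ≡ 4; y = λ·(2 - 4) - 22 ≡ 1. → (4, 1)

(4, 1)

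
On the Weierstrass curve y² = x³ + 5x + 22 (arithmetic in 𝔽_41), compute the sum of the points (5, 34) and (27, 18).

(5, 34) + (27, 18). λ = (18 - 34)/(27 - 5) ≡ 25/22 mod 41. 22⁻¹ ≡ 28 (mod 41), so λ ≡ 3.
  x = λ² - 5 - 27 = 9 - 32 ≡ 18; y = λ·(5 - 18) - 34 ≡ 9. → (18, 9)

(18, 9)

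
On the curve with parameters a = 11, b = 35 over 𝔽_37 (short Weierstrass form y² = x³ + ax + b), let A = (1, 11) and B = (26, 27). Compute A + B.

(20, 2)

(1, 11) + (26, 27). λ = (27 - 11)/(26 - 1) ≡ 16/25 mod 37. 25⁻¹ ≡ 3 (mod 37) since 25·3 = 75 ≡ 1, so λ ≡ 11.
  x = λ² - 1 - 26 = 121 - 27 ≡ 20; y = λ·(1 - 20) - 11 ≡ 2. → (20, 2)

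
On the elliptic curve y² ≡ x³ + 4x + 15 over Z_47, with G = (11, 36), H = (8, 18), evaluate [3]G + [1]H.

First 3G:
Repeated addition: build up to 3G.
2G: tangent at (11, 36): λ = (3·11² + 4)/(2·36) ≡ 38/25. 25⁻¹ ≡ 32 (mod 47) since 25·32 = 800 ≡ 1, so λ ≡ 38·32 ≡ 41.
  x = λ² - 11 - 11 = 1681 - 22 ≡ 14; y = λ·(11 - 14) - 36 ≡ 29. → (14, 29)
3G: (14, 29) + (11, 36). λ = (36 - 29)/(11 - 14) ≡ 7/44 mod 47. 44⁻¹ ≡ 31 (mod 47) since 44·31 = 1364 ≡ 1, so λ ≡ 29.
  x = λ² - 14 - 11 = 841 - 25 ≡ 17; y = λ·(14 - 17) - 29 ≡ 25. → (17, 25)
3G = (17, 25).
Finally 3G + H:
(17, 25) + (8, 18). λ = (18 - 25)/(8 - 17) ≡ 40/38 mod 47. 38⁻¹ ≡ 26 (mod 47) since 38·26 = 988 ≡ 1, so λ ≡ 6.
  x = λ² - 17 - 8 = 36 - 25 ≡ 11; y = λ·(17 - 11) - 25 ≡ 11. → (11, 11)

(11, 11)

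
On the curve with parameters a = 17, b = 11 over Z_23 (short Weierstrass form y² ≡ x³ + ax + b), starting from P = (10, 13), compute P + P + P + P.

Double-and-add on 4 = (100)₂. Start with P = (10, 13) for the leading 1-bit.
double: tangent at (10, 13): λ = (3·10² + 17)/(2·13) ≡ 18/3. 3⁻¹ ≡ 8 (mod 23), so λ ≡ 18·8 ≡ 6.
  x = λ² - 10 - 10 = 36 - 20 ≡ 16; y = λ·(10 - 16) - 13 ≡ 20. → (16, 20)
double: tangent at (16, 20): λ = (3·16² + 17)/(2·20) ≡ 3/17. 17⁻¹ ≡ 19 (mod 23) since 17·19 = 323 ≡ 1, so λ ≡ 3·19 ≡ 11.
  x = λ² - 16 - 16 = 121 - 32 ≡ 20; y = λ·(16 - 20) - 20 ≡ 5. → (20, 5)

(20, 5)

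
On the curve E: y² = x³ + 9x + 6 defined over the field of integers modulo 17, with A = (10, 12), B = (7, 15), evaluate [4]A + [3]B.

First 4A:
Repeated addition: build up to 4A.
2A: tangent at (10, 12): λ = (3·10² + 9)/(2·12) ≡ 3/7. 7⁻¹ ≡ 5 (mod 17), so λ ≡ 3·5 ≡ 15.
  x = λ² - 10 - 10 = 225 - 20 ≡ 1; y = λ·(10 - 1) - 12 ≡ 4. → (1, 4)
3A: (1, 4) + (10, 12). λ = (12 - 4)/(10 - 1) ≡ 8/9 mod 17. 9⁻¹ ≡ 2 (mod 17), so λ ≡ 16.
  x = λ² - 1 - 10 = 256 - 11 ≡ 7; y = λ·(1 - 7) - 4 ≡ 2. → (7, 2)
4A: (7, 2) + (10, 12). λ = (12 - 2)/(10 - 7) ≡ 10/3 mod 17. 3⁻¹ ≡ 6 (mod 17) since 3·6 = 18 ≡ 1, so λ ≡ 9.
  x = λ² - 7 - 10 = 81 - 17 ≡ 13; y = λ·(7 - 13) - 2 ≡ 12. → (13, 12)
4A = (13, 12).
Next 3B:
Repeated addition: build up to 3B.
2B: tangent at (7, 15): λ = (3·7² + 9)/(2·15) ≡ 3/13. 13⁻¹ ≡ 4 (mod 17) since 13·4 = 52 ≡ 1, so λ ≡ 3·4 ≡ 12.
  x = λ² - 7 - 7 = 144 - 14 ≡ 11; y = λ·(7 - 11) - 15 ≡ 5. → (11, 5)
3B: (11, 5) + (7, 15). λ = (15 - 5)/(7 - 11) ≡ 10/13 mod 17. 13⁻¹ ≡ 4 (mod 17) since 13·4 = 52 ≡ 1, so λ ≡ 6.
  x = λ² - 11 - 7 = 36 - 18 ≡ 1; y = λ·(11 - 1) - 5 ≡ 4. → (1, 4)
3B = (1, 4).
Finally 4A + 3B:
(13, 12) + (1, 4). λ = (4 - 12)/(1 - 13) ≡ 9/5 mod 17. 5⁻¹ ≡ 7 (mod 17), so λ ≡ 12.
  x = λ² - 13 - 1 = 144 - 14 ≡ 11; y = λ·(13 - 11) - 12 ≡ 12. → (11, 12)

(11, 12)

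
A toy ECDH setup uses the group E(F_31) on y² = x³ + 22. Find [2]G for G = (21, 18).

tangent at (21, 18): λ = (3·21² + 0)/(2·18) ≡ 21/5. 5⁻¹ ≡ 25 (mod 31), so λ ≡ 21·25 ≡ 29.
  x = λ² - 21 - 21 = 841 - 42 ≡ 24; y = λ·(21 - 24) - 18 ≡ 19. → (24, 19)

(24, 19)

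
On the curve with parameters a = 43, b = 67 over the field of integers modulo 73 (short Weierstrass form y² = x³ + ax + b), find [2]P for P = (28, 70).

(63, 43)

tangent at (28, 70): λ = (3·28² + 43)/(2·70) ≡ 59/67. 67⁻¹ ≡ 12 (mod 73), so λ ≡ 59·12 ≡ 51.
  x = λ² - 28 - 28 = 2601 - 56 ≡ 63; y = λ·(28 - 63) - 70 ≡ 43. → (63, 43)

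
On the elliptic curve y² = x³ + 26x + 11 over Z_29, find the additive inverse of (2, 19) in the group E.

(2, 10)

-(2, 19) = (2, -19 mod 29) = (2, 10).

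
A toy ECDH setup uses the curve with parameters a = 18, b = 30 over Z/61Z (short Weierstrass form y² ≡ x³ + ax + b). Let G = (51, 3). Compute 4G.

(37, 29)

Repeated addition: build up to 4G.
2G: tangent at (51, 3): λ = (3·51² + 18)/(2·3) ≡ 13/6. 6⁻¹ ≡ 51 (mod 61) since 6·51 = 306 ≡ 1, so λ ≡ 13·51 ≡ 53.
  x = λ² - 51 - 51 = 2809 - 102 ≡ 23; y = λ·(51 - 23) - 3 ≡ 17. → (23, 17)
3G: (23, 17) + (51, 3). λ = (3 - 17)/(51 - 23) ≡ 47/28 mod 61. 28⁻¹ ≡ 24 (mod 61), so λ ≡ 30.
  x = λ² - 23 - 51 = 900 - 74 ≡ 33; y = λ·(23 - 33) - 17 ≡ 49. → (33, 49)
4G: (33, 49) + (51, 3). λ = (3 - 49)/(51 - 33) ≡ 15/18 mod 61. 18⁻¹ ≡ 17 (mod 61), so λ ≡ 11.
  x = λ² - 33 - 51 = 121 - 84 ≡ 37; y = λ·(33 - 37) - 49 ≡ 29. → (37, 29)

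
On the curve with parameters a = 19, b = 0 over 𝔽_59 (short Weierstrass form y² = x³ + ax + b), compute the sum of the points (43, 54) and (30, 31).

(43, 54) + (30, 31). λ = (31 - 54)/(30 - 43) ≡ 36/46 mod 59. 46⁻¹ ≡ 9 (mod 59), so λ ≡ 29.
  x = λ² - 43 - 30 = 841 - 73 ≡ 1; y = λ·(43 - 1) - 54 ≡ 43. → (1, 43)

(1, 43)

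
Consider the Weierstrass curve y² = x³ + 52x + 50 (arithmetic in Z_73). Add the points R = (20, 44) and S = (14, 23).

(20, 44) + (14, 23). λ = (23 - 44)/(14 - 20) ≡ 52/67 mod 73. 67⁻¹ ≡ 12 (mod 73), so λ ≡ 40.
  x = λ² - 20 - 14 = 1600 - 34 ≡ 33; y = λ·(20 - 33) - 44 ≡ 20. → (33, 20)

(33, 20)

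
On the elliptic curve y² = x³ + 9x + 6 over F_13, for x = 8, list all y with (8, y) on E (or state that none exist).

none

x³ + 9x + 6 = 590 ≡ 5 (mod 13).
5 is a non-residue mod 13; no y exists.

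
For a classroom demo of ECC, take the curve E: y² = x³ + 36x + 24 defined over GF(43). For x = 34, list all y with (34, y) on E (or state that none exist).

none

x³ + 36x + 24 = 40552 ≡ 3 (mod 43).
3 is a non-residue mod 43; no y exists.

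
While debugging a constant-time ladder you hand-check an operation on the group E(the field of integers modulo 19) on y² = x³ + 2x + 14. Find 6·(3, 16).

Write Q = (3, 16).
Repeated addition: build up to 6Q.
2Q: tangent at (3, 16): λ = (3·3² + 2)/(2·16) ≡ 10/13. 13⁻¹ ≡ 3 (mod 19), so λ ≡ 10·3 ≡ 11.
  x = λ² - 3 - 3 = 121 - 6 ≡ 1; y = λ·(3 - 1) - 16 ≡ 6. → (1, 6)
3Q: (1, 6) + (3, 16). λ = (16 - 6)/(3 - 1) ≡ 10/2 mod 19. 2⁻¹ ≡ 10 (mod 19), so λ ≡ 5.
  x = λ² - 1 - 3 = 25 - 4 ≡ 2; y = λ·(1 - 2) - 6 ≡ 8. → (2, 8)
4Q: (2, 8) + (3, 16). λ = (16 - 8)/(3 - 2) ≡ 8/1 mod 19. 1⁻¹ ≡ 1 (mod 19), so λ ≡ 8.
  x = λ² - 2 - 3 = 64 - 5 ≡ 2; y = λ·(2 - 2) - 8 ≡ 11. → (2, 11)
5Q: (2, 11) + (3, 16). λ = (16 - 11)/(3 - 2) ≡ 5/1 mod 19. 1⁻¹ ≡ 1 (mod 19), so λ ≡ 5.
  x = λ² - 2 - 3 = 25 - 5 ≡ 1; y = λ·(2 - 1) - 11 ≡ 13. → (1, 13)
6Q: (1, 13) + (3, 16). λ = (16 - 13)/(3 - 1) ≡ 3/2 mod 19. 2⁻¹ ≡ 10 (mod 19) since 2·10 = 20 ≡ 1, so λ ≡ 11.
  x = λ² - 1 - 3 = 121 - 4 ≡ 3; y = λ·(1 - 3) - 13 ≡ 3. → (3, 3)

(3, 3)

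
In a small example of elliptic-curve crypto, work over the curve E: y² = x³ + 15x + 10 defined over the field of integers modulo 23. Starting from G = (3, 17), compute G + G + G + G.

(12, 20)

Repeated addition: build up to 4G.
2G: tangent at (3, 17): λ = (3·3² + 15)/(2·17) ≡ 19/11. 11⁻¹ ≡ 21 (mod 23), so λ ≡ 19·21 ≡ 8.
  x = λ² - 3 - 3 = 64 - 6 ≡ 12; y = λ·(3 - 12) - 17 ≡ 3. → (12, 3)
3G: (12, 3) + (3, 17). λ = (17 - 3)/(3 - 12) ≡ 14/14 mod 23. 14⁻¹ ≡ 5 (mod 23) since 14·5 = 70 ≡ 1, so λ ≡ 1.
  x = λ² - 12 - 3 = 1 - 15 ≡ 9; y = λ·(12 - 9) - 3 ≡ 0. → (9, 0)
4G: (9, 0) + (3, 17). λ = (17 - 0)/(3 - 9) ≡ 17/17 mod 23. 17⁻¹ ≡ 19 (mod 23) since 17·19 = 323 ≡ 1, so λ ≡ 1.
  x = λ² - 9 - 3 = 1 - 12 ≡ 12; y = λ·(9 - 12) - 0 ≡ 20. → (12, 20)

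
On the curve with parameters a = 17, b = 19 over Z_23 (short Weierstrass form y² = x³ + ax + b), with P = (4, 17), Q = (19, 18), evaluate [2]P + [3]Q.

First 2P:
Repeated addition: build up to 2P.
2P: tangent at (4, 17): λ = (3·4² + 17)/(2·17) ≡ 19/11. 11⁻¹ ≡ 21 (mod 23), so λ ≡ 19·21 ≡ 8.
  x = λ² - 4 - 4 = 64 - 8 ≡ 10; y = λ·(4 - 10) - 17 ≡ 4. → (10, 4)
2P = (10, 4).
Next 3Q:
Repeated addition: build up to 3Q.
2Q: tangent at (19, 18): λ = (3·19² + 17)/(2·18) ≡ 19/13. 13⁻¹ ≡ 16 (mod 23), so λ ≡ 19·16 ≡ 5.
  x = λ² - 19 - 19 = 25 - 38 ≡ 10; y = λ·(19 - 10) - 18 ≡ 4. → (10, 4)
3Q: (10, 4) + (19, 18). λ = (18 - 4)/(19 - 10) ≡ 14/9 mod 23. 9⁻¹ ≡ 18 (mod 23) since 9·18 = 162 ≡ 1, so λ ≡ 22.
  x = λ² - 10 - 19 = 484 - 29 ≡ 18; y = λ·(10 - 18) - 4 ≡ 4. → (18, 4)
3Q = (18, 4).
Finally 2P + 3Q:
(10, 4) + (18, 4). λ = (4 - 4)/(18 - 10) ≡ 0/8 mod 23. 8⁻¹ ≡ 3 (mod 23), so λ ≡ 0.
  x = λ² - 10 - 18 = 0 - 28 ≡ 18; y = λ·(10 - 18) - 4 ≡ 19. → (18, 19)

(18, 19)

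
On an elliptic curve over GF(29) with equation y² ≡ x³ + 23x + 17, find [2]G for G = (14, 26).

(14, 3)

tangent at (14, 26): λ = (3·14² + 23)/(2·26) ≡ 2/23. 23⁻¹ ≡ 24 (mod 29), so λ ≡ 2·24 ≡ 19.
  x = λ² - 14 - 14 = 361 - 28 ≡ 14; y = λ·(14 - 14) - 26 ≡ 3. → (14, 3)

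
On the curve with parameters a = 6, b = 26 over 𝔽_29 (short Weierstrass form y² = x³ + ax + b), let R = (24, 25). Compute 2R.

tangent at (24, 25): λ = (3·24² + 6)/(2·25) ≡ 23/21. 21⁻¹ ≡ 18 (mod 29), so λ ≡ 23·18 ≡ 8.
  x = λ² - 24 - 24 = 64 - 48 ≡ 16; y = λ·(24 - 16) - 25 ≡ 10. → (16, 10)

(16, 10)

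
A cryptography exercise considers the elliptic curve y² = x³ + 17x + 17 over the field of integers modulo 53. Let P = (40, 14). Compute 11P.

(5, 11)

Repeated addition: build up to 11P.
2P: tangent at (40, 14): λ = (3·40² + 17)/(2·14) ≡ 47/28. 28⁻¹ ≡ 36 (mod 53), so λ ≡ 47·36 ≡ 49.
  x = λ² - 40 - 40 = 2401 - 80 ≡ 42; y = λ·(40 - 42) - 14 ≡ 47. → (42, 47)
3P: (42, 47) + (40, 14). λ = (14 - 47)/(40 - 42) ≡ 20/51 mod 53. 51⁻¹ ≡ 26 (mod 53), so λ ≡ 43.
  x = λ² - 42 - 40 = 1849 - 82 ≡ 18; y = λ·(42 - 18) - 47 ≡ 31. → (18, 31)
4P: (18, 31) + (40, 14). λ = (14 - 31)/(40 - 18) ≡ 36/22 mod 53. 22⁻¹ ≡ 41 (mod 53), so λ ≡ 45.
  x = λ² - 18 - 40 = 2025 - 58 ≡ 6; y = λ·(18 - 6) - 31 ≡ 32. → (6, 32)
5P: (6, 32) + (40, 14). λ = (14 - 32)/(40 - 6) ≡ 35/34 mod 53. 34⁻¹ ≡ 39 (mod 53), so λ ≡ 40.
  x = λ² - 6 - 40 = 1600 - 46 ≡ 17; y = λ·(6 - 17) - 32 ≡ 5. → (17, 5)
6P: (17, 5) + (40, 14). λ = (14 - 5)/(40 - 17) ≡ 9/23 mod 53. 23⁻¹ ≡ 30 (mod 53), so λ ≡ 5.
  x = λ² - 17 - 40 = 25 - 57 ≡ 21; y = λ·(17 - 21) - 5 ≡ 28. → (21, 28)
7P: (21, 28) + (40, 14). λ = (14 - 28)/(40 - 21) ≡ 39/19 mod 53. 19⁻¹ ≡ 14 (mod 53) since 19·14 = 266 ≡ 1, so λ ≡ 16.
  x = λ² - 21 - 40 = 256 - 61 ≡ 36; y = λ·(21 - 36) - 28 ≡ 50. → (36, 50)
8P: (36, 50) + (40, 14). λ = (14 - 50)/(40 - 36) ≡ 17/4 mod 53. 4⁻¹ ≡ 40 (mod 53), so λ ≡ 44.
  x = λ² - 36 - 40 = 1936 - 76 ≡ 5; y = λ·(36 - 5) - 50 ≡ 42. → (5, 42)
9P: (5, 42) + (40, 14). λ = (14 - 42)/(40 - 5) ≡ 25/35 mod 53. 35⁻¹ ≡ 50 (mod 53) since 35·50 = 1750 ≡ 1, so λ ≡ 31.
  x = λ² - 5 - 40 = 961 - 45 ≡ 15; y = λ·(5 - 15) - 42 ≡ 19. → (15, 19)
10P: (15, 19) + (40, 14). λ = (14 - 19)/(40 - 15) ≡ 48/25 mod 53. 25⁻¹ ≡ 17 (mod 53), so λ ≡ 21.
  x = λ² - 15 - 40 = 441 - 55 ≡ 15; y = λ·(15 - 15) - 19 ≡ 34. → (15, 34)
11P: (15, 34) + (40, 14). λ = (14 - 34)/(40 - 15) ≡ 33/25 mod 53. 25⁻¹ ≡ 17 (mod 53), so λ ≡ 31.
  x = λ² - 15 - 40 = 961 - 55 ≡ 5; y = λ·(15 - 5) - 34 ≡ 11. → (5, 11)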